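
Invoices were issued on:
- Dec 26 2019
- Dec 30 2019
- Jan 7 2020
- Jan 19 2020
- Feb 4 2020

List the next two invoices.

Feb 24 2020, Mar 19 2020

Intervals are 4, 8, 12, 16 days — an arithmetic progression with common difference 4.
Next gap: 20 days. Feb 4 2020 + 20 days = Feb 24 2020.
Next gap: 24 days. Feb 24 2020 + 24 days = Mar 19 2020.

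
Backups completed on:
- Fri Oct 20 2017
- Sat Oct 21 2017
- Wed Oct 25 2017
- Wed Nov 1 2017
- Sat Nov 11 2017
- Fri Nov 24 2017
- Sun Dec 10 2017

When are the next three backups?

Gaps: 1, 4, 7, 10, 13, 16 days — each gap is 3 larger than the previous one.
Next gap: 19 days. Sun Dec 10 2017 + 19 days = Fri Dec 29 2017.
Next gap: 22 days. Fri Dec 29 2017 + 22 days = Sat Jan 20 2018.
Next gap: 25 days. Sat Jan 20 2018 + 25 days = Wed Feb 14 2018.

Fri Dec 29 2017, Sat Jan 20 2018, Wed Feb 14 2018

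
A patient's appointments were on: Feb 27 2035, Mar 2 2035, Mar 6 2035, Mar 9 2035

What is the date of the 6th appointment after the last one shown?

Every event lands on a Tuesday or Friday (gaps cycle 3, 4, 3).
So the schedule is: every Tuesday and Friday.
The following Tuesday is Mar 13 2035.
The following Friday is Mar 16 2035.
The following Tuesday is Mar 20 2035.
Next Friday: Mar 23 2035.
Next Tuesday: Mar 27 2035.
Next Friday: Mar 30 2035.

Mar 30 2035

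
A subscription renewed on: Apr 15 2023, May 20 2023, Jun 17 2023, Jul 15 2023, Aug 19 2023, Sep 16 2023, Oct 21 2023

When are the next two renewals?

These are Saturdays at 28- or 35-day spacing (35, 28, 28, 35, 28, 35).
The pattern: 3rd Saturday of the month.
November 2023 — 3rd Saturday is Nov 18 2023.
December 2023 — 3rd Saturday is Dec 16 2023.

Nov 18 2023, Dec 16 2023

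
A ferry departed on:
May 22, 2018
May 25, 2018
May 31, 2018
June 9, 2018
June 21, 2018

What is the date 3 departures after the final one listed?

The spacing grows by 3 each time: 3, 6, 9, 12 days.
Next gap: 15 days. June 21, 2018 + 15 days = July 6, 2018.
Next gap: 18 days. July 6, 2018 + 18 days = July 24, 2018.
Next gap: 21 days. July 24, 2018 + 21 days = August 14, 2018.

August 14, 2018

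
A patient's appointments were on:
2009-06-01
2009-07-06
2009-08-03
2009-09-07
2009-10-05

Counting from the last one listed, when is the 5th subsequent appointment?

Gaps: 35, 28, 35, 28 days — a mix of 28 and 35. Every date is a Monday.
Each is the 1st Monday of its month.
1st Monday of November 2009: 2009-11-02.
1st Monday of December 2009: 2009-12-07.
1st Monday of January 2010: 2010-01-04.
February 2010 — 1st Monday is 2010-02-01.
March 2010 — 1st Monday is 2010-03-01.

2010-03-01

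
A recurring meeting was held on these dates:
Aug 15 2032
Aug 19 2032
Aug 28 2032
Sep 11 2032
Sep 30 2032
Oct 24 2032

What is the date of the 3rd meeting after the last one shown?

Gaps: 4, 9, 14, 19, 24 days — each gap is 5 larger than the previous one.
Next gap: 29 days. Oct 24 2032 + 29 days = Nov 22 2032.
Next gap: 34 days. Nov 22 2032 + 34 days = Dec 26 2032.
Next gap: 39 days. Dec 26 2032 + 39 days = Feb 3 2033.

Feb 3 2033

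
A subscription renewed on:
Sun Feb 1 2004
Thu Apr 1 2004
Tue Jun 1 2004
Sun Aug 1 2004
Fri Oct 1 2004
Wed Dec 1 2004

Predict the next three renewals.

Gaps: 60, 61, 61, 61, 61 days — not constant. Every event is on the 1st of the month.
Pattern: the 1st of every 2 months.
February 2005: Tue Feb 1 2005.
Next: April 2005 → Fri Apr 1 2005.
June 2005: Wed Jun 1 2005.

Tue Feb 1 2005, Fri Apr 1 2005, Wed Jun 1 2005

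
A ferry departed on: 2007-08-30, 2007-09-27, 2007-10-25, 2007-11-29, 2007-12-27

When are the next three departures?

All Thursdays; the gaps (28, 28, 35, 28) vary with month length.
This is the last Thursday of each month.
Last Thursday of January 2008: 2008-01-31.
February 2008 ends with Thursday 2008-02-28.
March 2008 ends with Thursday 2008-03-27.

2008-01-31, 2008-02-28, 2008-03-27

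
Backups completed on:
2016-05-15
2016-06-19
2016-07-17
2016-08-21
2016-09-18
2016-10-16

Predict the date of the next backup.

2016-11-20

Gaps: 35, 28, 35, 28, 28 days — a mix of 28 and 35. Every date is a Sunday.
Each is the 3rd Sunday of its month.
3rd Sunday of November 2016: 2016-11-20.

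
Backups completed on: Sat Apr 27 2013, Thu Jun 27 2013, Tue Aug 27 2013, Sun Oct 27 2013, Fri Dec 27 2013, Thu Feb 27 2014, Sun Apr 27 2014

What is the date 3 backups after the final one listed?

The day-of-month is always 27 (61, 61, 61, 61, 62, 59 days between events).
So this recurs on the 27th of every 2 months.
June 2014: Fri Jun 27 2014.
Next: August 2014 → Wed Aug 27 2014.
Next: October 2014 → Mon Oct 27 2014.

Mon Oct 27 2014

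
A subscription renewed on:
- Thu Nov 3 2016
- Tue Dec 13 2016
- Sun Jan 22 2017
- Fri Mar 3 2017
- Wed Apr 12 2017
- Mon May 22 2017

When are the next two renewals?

Every event comes 40 days after the last (40, 40, 40, 40, 40).
Mon May 22 2017 + 40 days = Sat Jul 1 2017.
Sat Jul 1 2017 + 40 days = Thu Aug 10 2017.

Sat Jul 1 2017, Thu Aug 10 2017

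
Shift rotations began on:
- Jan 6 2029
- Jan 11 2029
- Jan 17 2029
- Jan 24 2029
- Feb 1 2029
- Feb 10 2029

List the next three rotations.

The spacing grows by 1 each time: 5, 6, 7, 8, 9 days.
Next gap: 10 days. Feb 10 2029 + 10 days = Feb 20 2029.
Next gap: 11 days. Feb 20 2029 + 11 days = Mar 3 2029.
Next gap: 12 days. Mar 3 2029 + 12 days = Mar 15 2029.

Feb 20 2029, Mar 3 2029, Mar 15 2029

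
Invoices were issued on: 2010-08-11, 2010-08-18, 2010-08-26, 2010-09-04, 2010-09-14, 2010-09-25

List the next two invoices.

2010-10-07, 2010-10-20

Gaps: 7, 8, 9, 10, 11 days — each gap is 1 larger than the previous one.
Next gap: 12 days. 2010-09-25 + 12 days = 2010-10-07.
Next gap: 13 days. 2010-10-07 + 13 days = 2010-10-20.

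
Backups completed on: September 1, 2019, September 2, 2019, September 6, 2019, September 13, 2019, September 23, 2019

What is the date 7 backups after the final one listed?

Gaps: 1, 4, 7, 10 days — each gap is 3 larger than the previous one.
Next gap: 13 days. September 23, 2019 + 13 days = October 6, 2019.
Next gap: 16 days. October 6, 2019 + 16 days = October 22, 2019.
Next gap: 19 days. October 22, 2019 + 19 days = November 10, 2019.
Next gap: 22 days. November 10, 2019 + 22 days = December 2, 2019.
Next gap: 25 days. December 2, 2019 + 25 days = December 27, 2019.
Next gap: 28 days. December 27, 2019 + 28 days = January 24, 2020.
Next gap: 31 days. January 24, 2020 + 31 days = February 24, 2020.

February 24, 2020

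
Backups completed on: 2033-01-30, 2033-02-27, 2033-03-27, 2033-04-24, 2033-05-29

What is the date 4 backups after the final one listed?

2033-09-25

These are Sundays with 28, 28, 28, 35-day gaps.
Each is the final Sunday of its month — 2033-01-30 is past the 28th, so '4th Sunday' doesn't fit.
Last Sunday of June 2033: 2033-06-26.
July 2033 ends with Sunday 2033-07-31.
August 2033 ends with Sunday 2033-08-28.
September 2033 ends with Sunday 2033-09-25.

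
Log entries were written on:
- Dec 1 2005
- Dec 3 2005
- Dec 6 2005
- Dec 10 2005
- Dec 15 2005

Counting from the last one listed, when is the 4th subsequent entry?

Jan 14 2006

Intervals are 2, 3, 4, 5 days — an arithmetic progression with common difference 1.
Next gap: 6 days. Dec 15 2005 + 6 days = Dec 21 2005.
Next gap: 7 days. Dec 21 2005 + 7 days = Dec 28 2005.
Next gap: 8 days. Dec 28 2005 + 8 days = Jan 5 2006.
Next gap: 9 days. Jan 5 2006 + 9 days = Jan 14 2006.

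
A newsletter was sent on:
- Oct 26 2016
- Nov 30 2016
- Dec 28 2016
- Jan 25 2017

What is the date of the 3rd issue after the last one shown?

All Wednesdays; the gaps (35, 28, 28) vary with month length.
This is the last Wednesday of each month.
Last Wednesday of February 2017: Feb 22 2017.
March 2017 ends with Wednesday Mar 29 2017.
April 2017 ends with Wednesday Apr 26 2017.

Apr 26 2017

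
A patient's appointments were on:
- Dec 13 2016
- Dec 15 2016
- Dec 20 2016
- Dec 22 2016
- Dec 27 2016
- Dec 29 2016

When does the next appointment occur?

Jan 3 2017

Gaps: 2, 5, 2, 5, 2 days — not constant, but cyclic with period 2.
The events fall on every Tuesday and Thursday.
Next Tuesday: Jan 3 2017.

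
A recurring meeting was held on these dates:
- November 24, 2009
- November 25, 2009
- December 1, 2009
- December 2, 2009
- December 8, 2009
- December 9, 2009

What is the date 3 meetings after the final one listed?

December 22, 2009

Gaps: 1, 6, 1, 6, 1 days — not constant, but cyclic with period 2.
The events fall on every Tuesday and Wednesday.
The following Tuesday is December 15, 2009.
Next Wednesday: December 16, 2009.
The following Tuesday is December 22, 2009.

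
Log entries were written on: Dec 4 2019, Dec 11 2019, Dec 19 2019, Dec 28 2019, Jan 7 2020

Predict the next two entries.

Jan 18 2020, Jan 30 2020

Intervals are 7, 8, 9, 10 days — an arithmetic progression with common difference 1.
Next gap: 11 days. Jan 7 2020 + 11 days = Jan 18 2020.
Next gap: 12 days. Jan 18 2020 + 12 days = Jan 30 2020.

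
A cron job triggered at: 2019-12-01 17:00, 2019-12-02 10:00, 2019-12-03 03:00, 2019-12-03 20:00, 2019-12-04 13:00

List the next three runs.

Spacing: 17, 17, 17, 17 h — constant 17 h.
2019-12-04 13:00 + 17 h = 2019-12-05 06:00.
2019-12-05 06:00 + 17 h = 2019-12-05 23:00.
2019-12-05 23:00 + 17 h = 2019-12-06 16:00.

2019-12-05 06:00, 2019-12-05 23:00, 2019-12-06 16:00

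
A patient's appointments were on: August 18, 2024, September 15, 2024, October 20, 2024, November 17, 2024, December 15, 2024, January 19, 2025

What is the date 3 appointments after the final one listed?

April 20, 2025

These are Sundays at 28- or 35-day spacing (28, 35, 28, 28, 35).
The pattern: 3rd Sunday of the month.
February 2025 — 3rd Sunday is February 16, 2025.
3rd Sunday of March 2025: March 16, 2025.
3rd Sunday of April 2025: April 20, 2025.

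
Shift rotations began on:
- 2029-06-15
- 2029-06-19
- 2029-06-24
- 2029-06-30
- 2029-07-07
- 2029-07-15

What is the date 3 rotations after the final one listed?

2029-08-14

The spacing grows by 1 each time: 4, 5, 6, 7, 8 days.
Next gap: 9 days. 2029-07-15 + 9 days = 2029-07-24.
Next gap: 10 days. 2029-07-24 + 10 days = 2029-08-03.
Next gap: 11 days. 2029-08-03 + 11 days = 2029-08-14.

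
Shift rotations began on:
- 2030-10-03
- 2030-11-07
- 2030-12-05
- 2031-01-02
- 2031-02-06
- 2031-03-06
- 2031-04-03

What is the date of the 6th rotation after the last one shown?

2031-10-02

These are Thursdays at 28- or 35-day spacing (35, 28, 28, 35, 28, 28).
The pattern: 1st Thursday of the month.
May 2031 — 1st Thursday is 2031-05-01.
June 2031 — 1st Thursday is 2031-06-05.
July 2031 — 1st Thursday is 2031-07-03.
1st Thursday of August 2031: 2031-08-07.
1st Thursday of September 2031: 2031-09-04.
October 2031 — 1st Thursday is 2031-10-02.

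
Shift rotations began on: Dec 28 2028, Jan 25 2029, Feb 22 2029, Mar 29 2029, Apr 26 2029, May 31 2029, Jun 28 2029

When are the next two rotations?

Every date is a Thursday; gaps 28, 28, 35, 28, 35, 28 days.
Each is the last Thursday of its month (at least one falls on the 29th or later, ruling out '4th Thursday').
July 2029 ends with Thursday Jul 26 2029.
August 2029 ends with Thursday Aug 30 2029.

Jul 26 2029, Aug 30 2029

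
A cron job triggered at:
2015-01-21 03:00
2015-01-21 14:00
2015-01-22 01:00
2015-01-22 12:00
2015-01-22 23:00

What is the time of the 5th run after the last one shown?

2015-01-25 06:00

Gaps: 11, 11, 11, 11 hours — each event is 11 hours after the previous one.
2015-01-22 23:00 + 11 h = 2015-01-23 10:00.
2015-01-23 10:00 + 11 h = 2015-01-23 21:00.
2015-01-23 21:00 + 11 h = 2015-01-24 08:00.
2015-01-24 08:00 + 11 h = 2015-01-24 19:00.
2015-01-24 19:00 + 11 h = 2015-01-25 06:00.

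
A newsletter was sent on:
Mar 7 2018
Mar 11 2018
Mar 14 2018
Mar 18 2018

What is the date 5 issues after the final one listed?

Gaps: 4, 3, 4 days — not constant, but cyclic with period 2.
The events fall on every Wednesday and Sunday.
Next Wednesday: Mar 21 2018.
The following Sunday is Mar 25 2018.
The following Wednesday is Mar 28 2018.
The following Sunday is Apr 1 2018.
The following Wednesday is Apr 4 2018.

Apr 4 2018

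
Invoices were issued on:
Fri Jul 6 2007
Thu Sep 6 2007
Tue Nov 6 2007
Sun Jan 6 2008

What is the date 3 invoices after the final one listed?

Each date is the 6th; the gaps (62, 61, 61) track the month lengths.
The rule is the 6th of every 2 months.
March 2008: Thu Mar 6 2008.
May 2008: Tue May 6 2008.
July 2008: Sun Jul 6 2008.

Sun Jul 6 2008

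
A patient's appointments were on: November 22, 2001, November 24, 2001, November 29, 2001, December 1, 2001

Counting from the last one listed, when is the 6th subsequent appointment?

December 22, 2001

The gap pattern 2, 5, 2 repeats every 2 events.
These are the Thursdays and Saturdays of each week.
Next Thursday: December 6, 2001.
The following Saturday is December 8, 2001.
The following Thursday is December 13, 2001.
Next Saturday: December 15, 2001.
The following Thursday is December 20, 2001.
Next Saturday: December 22, 2001.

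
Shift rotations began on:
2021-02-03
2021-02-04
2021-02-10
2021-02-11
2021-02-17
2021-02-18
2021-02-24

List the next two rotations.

2021-02-25, 2021-03-03

Gaps: 1, 6, 1, 6, 1, 6 days — not constant, but cyclic with period 2.
The events fall on every Wednesday and Thursday.
The following Thursday is 2021-02-25.
Next Wednesday: 2021-03-03.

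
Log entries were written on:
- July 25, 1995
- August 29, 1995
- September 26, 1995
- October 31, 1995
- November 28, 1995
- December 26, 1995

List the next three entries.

All Tuesdays; the gaps (35, 28, 35, 28, 28) vary with month length.
This is the last Tuesday of each month.
January 1996 ends with Tuesday January 30, 1996.
Last Tuesday of February 1996: February 27, 1996.
March 1996 ends with Tuesday March 26, 1996.

January 30, 1996; February 27, 1996; March 26, 1996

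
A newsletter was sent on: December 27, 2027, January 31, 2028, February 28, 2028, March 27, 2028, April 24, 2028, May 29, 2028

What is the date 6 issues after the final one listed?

These are Mondays with 35, 28, 28, 28, 35-day gaps.
Each is the final Monday of its month — January 31, 2028 is past the 28th, so '4th Monday' doesn't fit.
June 2028 ends with Monday June 26, 2028.
July 2028 ends with Monday July 31, 2028.
August 2028 ends with Monday August 28, 2028.
Last Monday of September 2028: September 25, 2028.
Last Monday of October 2028: October 30, 2028.
Last Monday of November 2028: November 27, 2028.

November 27, 2028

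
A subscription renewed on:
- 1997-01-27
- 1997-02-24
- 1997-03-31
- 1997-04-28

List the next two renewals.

1997-05-26, 1997-06-30

All Mondays; the gaps (28, 35, 28) vary with month length.
This is the last Monday of each month.
May 1997 ends with Monday 1997-05-26.
June 1997 ends with Monday 1997-06-30.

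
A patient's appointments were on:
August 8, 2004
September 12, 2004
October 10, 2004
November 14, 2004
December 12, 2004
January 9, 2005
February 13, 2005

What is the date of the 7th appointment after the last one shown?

September 11, 2005

All dates are Sundays, 35, 28, 35, 28, 28, 35 days apart.
Specifically, the 2nd Sunday of each month.
2nd Sunday of March 2005: March 13, 2005.
2nd Sunday of April 2005: April 10, 2005.
May 2005 — 2nd Sunday is May 8, 2005.
June 2005 — 2nd Sunday is June 12, 2005.
July 2005 — 2nd Sunday is July 10, 2005.
2nd Sunday of August 2005: August 14, 2005.
2nd Sunday of September 2005: September 11, 2005.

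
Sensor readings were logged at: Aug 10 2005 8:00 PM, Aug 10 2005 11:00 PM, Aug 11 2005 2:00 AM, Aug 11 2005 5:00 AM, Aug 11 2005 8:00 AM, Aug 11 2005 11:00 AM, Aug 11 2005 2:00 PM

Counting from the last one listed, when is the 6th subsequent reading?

Aug 12 2005 8:00 AM

Spacing: 3, 3, 3, 3, 3, 3 h — constant 3 h.
Aug 11 2005 2:00 PM + 3 h = Aug 11 2005 5:00 PM.
Aug 11 2005 5:00 PM + 3 h = Aug 11 2005 8:00 PM.
Aug 11 2005 8:00 PM + 3 h = Aug 11 2005 11:00 PM.
Aug 11 2005 11:00 PM + 3 h = Aug 12 2005 2:00 AM.
Aug 12 2005 2:00 AM + 3 h = Aug 12 2005 5:00 AM.
Aug 12 2005 5:00 AM + 3 h = Aug 12 2005 8:00 AM.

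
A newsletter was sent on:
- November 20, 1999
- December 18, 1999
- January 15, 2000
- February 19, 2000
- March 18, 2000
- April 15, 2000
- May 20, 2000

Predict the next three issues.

These are Saturdays at 28- or 35-day spacing (28, 28, 35, 28, 28, 35).
The pattern: 3rd Saturday of the month.
June 2000 — 3rd Saturday is June 17, 2000.
July 2000 — 3rd Saturday is July 15, 2000.
August 2000 — 3rd Saturday is August 19, 2000.

June 17, 2000; July 15, 2000; August 19, 2000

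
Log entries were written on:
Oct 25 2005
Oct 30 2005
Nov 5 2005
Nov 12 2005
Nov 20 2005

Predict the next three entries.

Nov 29 2005, Dec 9 2005, Dec 20 2005

The spacing grows by 1 each time: 5, 6, 7, 8 days.
Next gap: 9 days. Nov 20 2005 + 9 days = Nov 29 2005.
Next gap: 10 days. Nov 29 2005 + 10 days = Dec 9 2005.
Next gap: 11 days. Dec 9 2005 + 11 days = Dec 20 2005.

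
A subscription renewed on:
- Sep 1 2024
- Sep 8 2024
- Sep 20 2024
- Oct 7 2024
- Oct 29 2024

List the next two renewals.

Nov 25 2024, Dec 27 2024

The spacing grows by 5 each time: 7, 12, 17, 22 days.
Next gap: 27 days. Oct 29 2024 + 27 days = Nov 25 2024.
Next gap: 32 days. Nov 25 2024 + 32 days = Dec 27 2024.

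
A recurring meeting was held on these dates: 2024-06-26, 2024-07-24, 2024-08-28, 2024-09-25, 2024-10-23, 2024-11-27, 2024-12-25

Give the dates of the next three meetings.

These are Wednesdays at 28- or 35-day spacing (28, 35, 28, 28, 35, 28).
The pattern: 4th Wednesday of the month.
January 2025 — 4th Wednesday is 2025-01-22.
February 2025 — 4th Wednesday is 2025-02-26.
March 2025 — 4th Wednesday is 2025-03-26.

2025-01-22, 2025-02-26, 2025-03-26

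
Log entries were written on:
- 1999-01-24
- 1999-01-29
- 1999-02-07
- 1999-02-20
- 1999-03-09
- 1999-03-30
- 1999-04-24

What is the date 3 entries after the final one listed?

Intervals are 5, 9, 13, 17, 21, 25 days — an arithmetic progression with common difference 4.
Next gap: 29 days. 1999-04-24 + 29 days = 1999-05-23.
Next gap: 33 days. 1999-05-23 + 33 days = 1999-06-25.
Next gap: 37 days. 1999-06-25 + 37 days = 1999-08-01.

1999-08-01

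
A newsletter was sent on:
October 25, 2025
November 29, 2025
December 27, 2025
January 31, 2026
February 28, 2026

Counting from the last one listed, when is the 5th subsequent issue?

All Saturdays; the gaps (35, 28, 35, 28) vary with month length.
This is the last Saturday of each month.
March 2026 ends with Saturday March 28, 2026.
Last Saturday of April 2026: April 25, 2026.
Last Saturday of May 2026: May 30, 2026.
June 2026 ends with Saturday June 27, 2026.
Last Saturday of July 2026: July 25, 2026.

July 25, 2026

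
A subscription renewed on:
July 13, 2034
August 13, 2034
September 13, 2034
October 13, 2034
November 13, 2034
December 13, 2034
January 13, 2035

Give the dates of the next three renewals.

The day-of-month is always 13 (31, 31, 30, 31, 30, 31 days between events).
So this recurs on the 13th of each month.
February 2035: February 13, 2035.
March 2035: March 13, 2035.
Next: April 2035 → April 13, 2035.

February 13, 2035; March 13, 2035; April 13, 2035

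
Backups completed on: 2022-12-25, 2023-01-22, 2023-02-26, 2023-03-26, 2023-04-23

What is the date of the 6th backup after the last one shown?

Gaps: 28, 35, 28, 28 days — a mix of 28 and 35. Every date is a Sunday.
Each is the 4th Sunday of its month.
May 2023 — 4th Sunday is 2023-05-28.
June 2023 — 4th Sunday is 2023-06-25.
4th Sunday of July 2023: 2023-07-23.
August 2023 — 4th Sunday is 2023-08-27.
September 2023 — 4th Sunday is 2023-09-24.
4th Sunday of October 2023: 2023-10-22.

2023-10-22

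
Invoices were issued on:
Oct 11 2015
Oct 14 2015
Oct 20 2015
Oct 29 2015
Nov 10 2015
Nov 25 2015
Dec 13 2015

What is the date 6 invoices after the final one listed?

Jun 1 2016

Gaps: 3, 6, 9, 12, 15, 18 days — each gap is 3 larger than the previous one.
Next gap: 21 days. Dec 13 2015 + 21 days = Jan 3 2016.
Next gap: 24 days. Jan 3 2016 + 24 days = Jan 27 2016.
Next gap: 27 days. Jan 27 2016 + 27 days = Feb 23 2016.
Next gap: 30 days. Feb 23 2016 + 30 days = Mar 24 2016.
Next gap: 33 days. Mar 24 2016 + 33 days = Apr 26 2016.
Next gap: 36 days. Apr 26 2016 + 36 days = Jun 1 2016.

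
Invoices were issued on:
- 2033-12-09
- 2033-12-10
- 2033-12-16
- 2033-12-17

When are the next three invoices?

The gap pattern 1, 6, 1 repeats every 2 events.
These are the Fridays and Saturdays of each week.
Next Friday: 2033-12-23.
Next Saturday: 2033-12-24.
The following Friday is 2033-12-30.

2033-12-23, 2033-12-24, 2033-12-30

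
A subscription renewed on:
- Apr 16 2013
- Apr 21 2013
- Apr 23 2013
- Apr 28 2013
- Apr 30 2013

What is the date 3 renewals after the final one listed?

May 12 2013

Every event lands on a Tuesday or Sunday (gaps cycle 5, 2, 5, 2).
So the schedule is: every Tuesday and Sunday.
Next Sunday: May 5 2013.
Next Tuesday: May 7 2013.
The following Sunday is May 12 2013.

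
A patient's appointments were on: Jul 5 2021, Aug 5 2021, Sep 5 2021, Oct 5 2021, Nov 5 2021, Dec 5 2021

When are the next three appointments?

Jan 5 2022, Feb 5 2022, Mar 5 2022

Each date is the 5th; the gaps (31, 31, 30, 31, 30) track the month lengths.
The rule is the 5th of each month.
January 2022: Jan 5 2022.
Next: February 2022 → Feb 5 2022.
March 2022: Mar 5 2022.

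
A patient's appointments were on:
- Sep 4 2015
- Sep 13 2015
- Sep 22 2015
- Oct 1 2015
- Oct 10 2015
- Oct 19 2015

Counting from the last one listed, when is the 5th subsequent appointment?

Dec 3 2015

Gaps between consecutive events: 9, 9, 9, 9, 9 days — a constant 9-day interval.
Oct 19 2015 + 9 days = Oct 28 2015.
Oct 28 2015 + 9 days = Nov 6 2015.
Nov 6 2015 + 9 days = Nov 15 2015.
Nov 15 2015 + 9 days = Nov 24 2015.
Nov 24 2015 + 9 days = Dec 3 2015.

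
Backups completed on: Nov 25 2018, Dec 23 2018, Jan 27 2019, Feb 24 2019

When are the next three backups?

Mar 24 2019, Apr 28 2019, May 26 2019

These are Sundays at 28- or 35-day spacing (28, 35, 28).
The pattern: 4th Sunday of the month.
4th Sunday of March 2019: Mar 24 2019.
April 2019 — 4th Sunday is Apr 28 2019.
4th Sunday of May 2019: May 26 2019.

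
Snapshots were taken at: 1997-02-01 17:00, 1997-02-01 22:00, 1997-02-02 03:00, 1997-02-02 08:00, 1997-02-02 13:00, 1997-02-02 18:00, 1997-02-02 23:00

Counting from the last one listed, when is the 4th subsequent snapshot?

1997-02-03 19:00

The interval is a steady 5 hours (5, 5, 5, 5, 5, 5).
1997-02-02 23:00 + 5 h = 1997-02-03 04:00.
1997-02-03 04:00 + 5 h = 1997-02-03 09:00.
1997-02-03 09:00 + 5 h = 1997-02-03 14:00.
1997-02-03 14:00 + 5 h = 1997-02-03 19:00.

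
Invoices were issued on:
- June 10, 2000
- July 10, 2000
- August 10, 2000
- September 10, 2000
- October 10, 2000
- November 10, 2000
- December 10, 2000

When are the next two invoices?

The day-of-month is always 10 (30, 31, 31, 30, 31, 30 days between events).
So this recurs on the 10th of each month.
Next: January 2001 → January 10, 2001.
February 2001: February 10, 2001.

January 10, 2001; February 10, 2001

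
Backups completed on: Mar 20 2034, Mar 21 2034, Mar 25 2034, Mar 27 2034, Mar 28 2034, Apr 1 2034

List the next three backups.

Apr 3 2034, Apr 4 2034, Apr 8 2034

Gaps: 1, 4, 2, 1, 4 days — not constant, but cyclic with period 3.
The events fall on every Monday, Tuesday and Saturday.
Next Monday: Apr 3 2034.
Next Tuesday: Apr 4 2034.
The following Saturday is Apr 8 2034.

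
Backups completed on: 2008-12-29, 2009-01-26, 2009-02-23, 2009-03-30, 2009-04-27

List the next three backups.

2009-05-25, 2009-06-29, 2009-07-27

All Mondays; the gaps (28, 28, 35, 28) vary with month length.
This is the last Monday of each month.
May 2009 ends with Monday 2009-05-25.
Last Monday of June 2009: 2009-06-29.
July 2009 ends with Monday 2009-07-27.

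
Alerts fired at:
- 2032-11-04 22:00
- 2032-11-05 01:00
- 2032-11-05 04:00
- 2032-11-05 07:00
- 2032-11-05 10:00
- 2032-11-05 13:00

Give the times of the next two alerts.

2032-11-05 16:00, 2032-11-05 19:00

Gaps: 3, 3, 3, 3, 3 hours — each event is 3 hours after the previous one.
2032-11-05 13:00 + 3 h = 2032-11-05 16:00.
2032-11-05 16:00 + 3 h = 2032-11-05 19:00.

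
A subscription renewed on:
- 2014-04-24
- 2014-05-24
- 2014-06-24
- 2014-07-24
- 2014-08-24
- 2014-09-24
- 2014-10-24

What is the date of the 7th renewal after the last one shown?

Gaps: 30, 31, 30, 31, 31, 30 days — not constant. Every event is on the 24th of the month.
Pattern: the 24th of each month.
Next: November 2014 → 2014-11-24.
December 2014: 2014-12-24.
Next: January 2015 → 2015-01-24.
Next: February 2015 → 2015-02-24.
March 2015: 2015-03-24.
Next: April 2015 → 2015-04-24.
May 2015: 2015-05-24.

2015-05-24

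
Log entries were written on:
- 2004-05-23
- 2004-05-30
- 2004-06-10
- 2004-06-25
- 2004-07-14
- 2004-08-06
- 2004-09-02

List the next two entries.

Intervals are 7, 11, 15, 19, 23, 27 days — an arithmetic progression with common difference 4.
Next gap: 31 days. 2004-09-02 + 31 days = 2004-10-03.
Next gap: 35 days. 2004-10-03 + 35 days = 2004-11-07.

2004-10-03, 2004-11-07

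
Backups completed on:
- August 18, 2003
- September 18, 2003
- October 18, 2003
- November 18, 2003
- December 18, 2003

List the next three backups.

Each date is the 18th; the gaps (31, 30, 31, 30) track the month lengths.
The rule is the 18th of each month.
January 2004: January 18, 2004.
February 2004: February 18, 2004.
Next: March 2004 → March 18, 2004.

January 18, 2004; February 18, 2004; March 18, 2004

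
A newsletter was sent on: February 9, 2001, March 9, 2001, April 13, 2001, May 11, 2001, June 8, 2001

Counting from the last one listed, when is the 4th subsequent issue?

These are Fridays at 28- or 35-day spacing (28, 35, 28, 28).
The pattern: 2nd Friday of the month.
July 2001 — 2nd Friday is July 13, 2001.
August 2001 — 2nd Friday is August 10, 2001.
September 2001 — 2nd Friday is September 14, 2001.
October 2001 — 2nd Friday is October 12, 2001.

October 12, 2001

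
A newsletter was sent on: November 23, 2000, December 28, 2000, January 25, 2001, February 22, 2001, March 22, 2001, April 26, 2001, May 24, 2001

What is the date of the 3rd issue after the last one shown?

These are Thursdays at 28- or 35-day spacing (35, 28, 28, 28, 35, 28).
The pattern: 4th Thursday of the month.
June 2001 — 4th Thursday is June 28, 2001.
July 2001 — 4th Thursday is July 26, 2001.
4th Thursday of August 2001: August 23, 2001.

August 23, 2001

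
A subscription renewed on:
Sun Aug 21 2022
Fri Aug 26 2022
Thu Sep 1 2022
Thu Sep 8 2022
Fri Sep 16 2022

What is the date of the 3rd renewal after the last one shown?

Sun Oct 16 2022

The spacing grows by 1 each time: 5, 6, 7, 8 days.
Next gap: 9 days. Fri Sep 16 2022 + 9 days = Sun Sep 25 2022.
Next gap: 10 days. Sun Sep 25 2022 + 10 days = Wed Oct 5 2022.
Next gap: 11 days. Wed Oct 5 2022 + 11 days = Sun Oct 16 2022.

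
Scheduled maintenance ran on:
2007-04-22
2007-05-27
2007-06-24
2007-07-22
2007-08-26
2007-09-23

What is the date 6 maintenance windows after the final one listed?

These are Sundays at 28- or 35-day spacing (35, 28, 28, 35, 28).
The pattern: 4th Sunday of the month.
4th Sunday of October 2007: 2007-10-28.
November 2007 — 4th Sunday is 2007-11-25.
4th Sunday of December 2007: 2007-12-23.
January 2008 — 4th Sunday is 2008-01-27.
February 2008 — 4th Sunday is 2008-02-24.
March 2008 — 4th Sunday is 2008-03-23.

2008-03-23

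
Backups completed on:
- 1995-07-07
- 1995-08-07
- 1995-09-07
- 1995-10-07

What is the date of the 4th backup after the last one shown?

Gaps: 31, 31, 30 days — not constant. Every event is on the 7th of the month.
Pattern: the 7th of each month.
November 1995: 1995-11-07.
December 1995: 1995-12-07.
Next: January 1996 → 1996-01-07.
February 1996: 1996-02-07.

1996-02-07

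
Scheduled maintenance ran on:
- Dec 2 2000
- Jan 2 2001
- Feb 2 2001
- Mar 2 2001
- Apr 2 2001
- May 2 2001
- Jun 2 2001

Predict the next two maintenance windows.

Jul 2 2001, Aug 2 2001

Gaps: 31, 31, 28, 31, 30, 31 days — not constant. Every event is on the 2nd of the month.
Pattern: the 2nd of each month.
Next: July 2001 → Jul 2 2001.
Next: August 2001 → Aug 2 2001.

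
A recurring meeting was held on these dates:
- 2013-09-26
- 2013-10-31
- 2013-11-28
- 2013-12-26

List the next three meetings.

2014-01-30, 2014-02-27, 2014-03-27

All Thursdays; the gaps (35, 28, 28) vary with month length.
This is the last Thursday of each month.
January 2014 ends with Thursday 2014-01-30.
Last Thursday of February 2014: 2014-02-27.
March 2014 ends with Thursday 2014-03-27.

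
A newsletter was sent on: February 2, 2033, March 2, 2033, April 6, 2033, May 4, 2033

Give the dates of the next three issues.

June 1, 2033; July 6, 2033; August 3, 2033

All dates are Wednesdays, 28, 35, 28 days apart.
Specifically, the 1st Wednesday of each month.
1st Wednesday of June 2033: June 1, 2033.
1st Wednesday of July 2033: July 6, 2033.
1st Wednesday of August 2033: August 3, 2033.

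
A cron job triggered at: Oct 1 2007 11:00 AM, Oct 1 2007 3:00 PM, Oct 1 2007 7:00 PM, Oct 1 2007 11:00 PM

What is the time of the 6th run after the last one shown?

The interval is a steady 4 hours (4, 4, 4).
Oct 1 2007 11:00 PM + 4 h = Oct 2 2007 3:00 AM.
Oct 2 2007 3:00 AM + 4 h = Oct 2 2007 7:00 AM.
Oct 2 2007 7:00 AM + 4 h = Oct 2 2007 11:00 AM.
Oct 2 2007 11:00 AM + 4 h = Oct 2 2007 3:00 PM.
Oct 2 2007 3:00 PM + 4 h = Oct 2 2007 7:00 PM.
Oct 2 2007 7:00 PM + 4 h = Oct 2 2007 11:00 PM.

Oct 2 2007 11:00 PM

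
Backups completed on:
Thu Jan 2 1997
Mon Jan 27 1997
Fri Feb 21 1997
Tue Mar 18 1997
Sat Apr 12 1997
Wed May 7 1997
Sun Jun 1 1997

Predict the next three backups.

Gaps between consecutive events: 25, 25, 25, 25, 25, 25 days — a constant 25-day interval.
Sun Jun 1 1997 + 25 days = Thu Jun 26 1997.
Thu Jun 26 1997 + 25 days = Mon Jul 21 1997.
Mon Jul 21 1997 + 25 days = Fri Aug 15 1997.

Thu Jun 26 1997, Mon Jul 21 1997, Fri Aug 15 1997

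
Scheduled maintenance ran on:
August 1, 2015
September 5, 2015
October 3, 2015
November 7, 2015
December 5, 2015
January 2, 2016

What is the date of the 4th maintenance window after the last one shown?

May 7, 2016

These are Saturdays at 28- or 35-day spacing (35, 28, 35, 28, 28).
The pattern: 1st Saturday of the month.
1st Saturday of February 2016: February 6, 2016.
1st Saturday of March 2016: March 5, 2016.
1st Saturday of April 2016: April 2, 2016.
May 2016 — 1st Saturday is May 7, 2016.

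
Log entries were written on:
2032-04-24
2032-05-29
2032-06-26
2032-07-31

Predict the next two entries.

Every date is a Saturday; gaps 35, 28, 35 days.
Each is the last Saturday of its month (at least one falls on the 29th or later, ruling out '4th Saturday').
Last Saturday of August 2032: 2032-08-28.
September 2032 ends with Saturday 2032-09-25.

2032-08-28, 2032-09-25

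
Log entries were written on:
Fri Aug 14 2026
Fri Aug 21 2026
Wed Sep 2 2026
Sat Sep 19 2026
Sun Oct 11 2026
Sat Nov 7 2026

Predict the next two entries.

Wed Dec 9 2026, Fri Jan 15 2027

The spacing grows by 5 each time: 7, 12, 17, 22, 27 days.
Next gap: 32 days. Sat Nov 7 2026 + 32 days = Wed Dec 9 2026.
Next gap: 37 days. Wed Dec 9 2026 + 37 days = Fri Jan 15 2027.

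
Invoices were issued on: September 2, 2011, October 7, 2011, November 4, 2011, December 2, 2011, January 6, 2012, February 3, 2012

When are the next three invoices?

March 2, 2012; April 6, 2012; May 4, 2012

These are Fridays at 28- or 35-day spacing (35, 28, 28, 35, 28).
The pattern: 1st Friday of the month.
March 2012 — 1st Friday is March 2, 2012.
1st Friday of April 2012: April 6, 2012.
1st Friday of May 2012: May 4, 2012.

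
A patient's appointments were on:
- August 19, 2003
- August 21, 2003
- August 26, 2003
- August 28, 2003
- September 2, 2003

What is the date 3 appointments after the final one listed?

September 11, 2003

The gap pattern 2, 5, 2, 5 repeats every 2 events.
These are the Tuesdays and Thursdays of each week.
Next Thursday: September 4, 2003.
Next Tuesday: September 9, 2003.
Next Thursday: September 11, 2003.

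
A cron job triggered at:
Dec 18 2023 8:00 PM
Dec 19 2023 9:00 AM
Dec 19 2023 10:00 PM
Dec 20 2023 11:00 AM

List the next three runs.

Dec 21 2023 12:00 AM, Dec 21 2023 1:00 PM, Dec 22 2023 2:00 AM

Gaps: 13, 13, 13 hours — each event is 13 hours after the previous one.
Dec 20 2023 11:00 AM + 13 h = Dec 21 2023 12:00 AM.
Dec 21 2023 12:00 AM + 13 h = Dec 21 2023 1:00 PM.
Dec 21 2023 1:00 PM + 13 h = Dec 22 2023 2:00 AM.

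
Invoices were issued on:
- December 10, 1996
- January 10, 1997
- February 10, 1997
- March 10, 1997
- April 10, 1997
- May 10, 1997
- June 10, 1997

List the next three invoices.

Each date is the 10th; the gaps (31, 31, 28, 31, 30, 31) track the month lengths.
The rule is the 10th of each month.
Next: July 1997 → July 10, 1997.
Next: August 1997 → August 10, 1997.
Next: September 1997 → September 10, 1997.

July 10, 1997; August 10, 1997; September 10, 1997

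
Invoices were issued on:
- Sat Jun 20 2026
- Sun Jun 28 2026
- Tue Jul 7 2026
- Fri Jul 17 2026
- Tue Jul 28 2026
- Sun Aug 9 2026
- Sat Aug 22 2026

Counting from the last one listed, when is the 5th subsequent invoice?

Tue Nov 10 2026

Gaps: 8, 9, 10, 11, 12, 13 days — each gap is 1 larger than the previous one.
Next gap: 14 days. Sat Aug 22 2026 + 14 days = Sat Sep 5 2026.
Next gap: 15 days. Sat Sep 5 2026 + 15 days = Sun Sep 20 2026.
Next gap: 16 days. Sun Sep 20 2026 + 16 days = Tue Oct 6 2026.
Next gap: 17 days. Tue Oct 6 2026 + 17 days = Fri Oct 23 2026.
Next gap: 18 days. Fri Oct 23 2026 + 18 days = Tue Nov 10 2026.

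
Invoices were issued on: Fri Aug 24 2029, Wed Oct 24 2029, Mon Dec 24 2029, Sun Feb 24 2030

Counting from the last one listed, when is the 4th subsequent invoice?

Thu Oct 24 2030

Each date is the 24th; the gaps (61, 61, 62) track the month lengths.
The rule is the 24th of every 2 months.
Next: April 2030 → Wed Apr 24 2030.
June 2030: Mon Jun 24 2030.
Next: August 2030 → Sat Aug 24 2030.
Next: October 2030 → Thu Oct 24 2030.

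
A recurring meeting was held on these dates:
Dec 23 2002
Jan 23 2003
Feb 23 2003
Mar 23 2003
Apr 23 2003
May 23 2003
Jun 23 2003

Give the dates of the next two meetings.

Each date is the 23rd; the gaps (31, 31, 28, 31, 30, 31) track the month lengths.
The rule is the 23rd of each month.
July 2003: Jul 23 2003.
Next: August 2003 → Aug 23 2003.

Jul 23 2003, Aug 23 2003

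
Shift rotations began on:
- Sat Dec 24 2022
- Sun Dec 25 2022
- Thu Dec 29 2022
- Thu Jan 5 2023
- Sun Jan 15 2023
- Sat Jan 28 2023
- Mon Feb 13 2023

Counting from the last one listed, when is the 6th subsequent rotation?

Sat Jul 22 2023

The spacing grows by 3 each time: 1, 4, 7, 10, 13, 16 days.
Next gap: 19 days. Mon Feb 13 2023 + 19 days = Sat Mar 4 2023.
Next gap: 22 days. Sat Mar 4 2023 + 22 days = Sun Mar 26 2023.
Next gap: 25 days. Sun Mar 26 2023 + 25 days = Thu Apr 20 2023.
Next gap: 28 days. Thu Apr 20 2023 + 28 days = Thu May 18 2023.
Next gap: 31 days. Thu May 18 2023 + 31 days = Sun Jun 18 2023.
Next gap: 34 days. Sun Jun 18 2023 + 34 days = Sat Jul 22 2023.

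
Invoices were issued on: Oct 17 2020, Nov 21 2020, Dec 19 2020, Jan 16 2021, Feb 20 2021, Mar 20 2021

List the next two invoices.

These are Saturdays at 28- or 35-day spacing (35, 28, 28, 35, 28).
The pattern: 3rd Saturday of the month.
April 2021 — 3rd Saturday is Apr 17 2021.
3rd Saturday of May 2021: May 15 2021.

Apr 17 2021, May 15 2021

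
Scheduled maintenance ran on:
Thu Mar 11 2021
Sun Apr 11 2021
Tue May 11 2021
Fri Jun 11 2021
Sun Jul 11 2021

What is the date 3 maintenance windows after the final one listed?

Mon Oct 11 2021

Each date is the 11th; the gaps (31, 30, 31, 30) track the month lengths.
The rule is the 11th of each month.
August 2021: Wed Aug 11 2021.
September 2021: Sat Sep 11 2021.
October 2021: Mon Oct 11 2021.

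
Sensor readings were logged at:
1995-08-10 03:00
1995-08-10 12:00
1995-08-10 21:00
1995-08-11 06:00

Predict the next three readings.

1995-08-11 15:00, 1995-08-12 00:00, 1995-08-12 09:00

Spacing: 9, 9, 9 h — constant 9 h.
1995-08-11 06:00 + 9 h = 1995-08-11 15:00.
1995-08-11 15:00 + 9 h = 1995-08-12 00:00.
1995-08-12 00:00 + 9 h = 1995-08-12 09:00.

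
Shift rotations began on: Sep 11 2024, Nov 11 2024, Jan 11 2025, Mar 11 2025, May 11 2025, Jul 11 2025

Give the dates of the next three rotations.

Sep 11 2025, Nov 11 2025, Jan 11 2026

Each date is the 11th; the gaps (61, 61, 59, 61, 61) track the month lengths.
The rule is the 11th of every 2 months.
Next: September 2025 → Sep 11 2025.
November 2025: Nov 11 2025.
Next: January 2026 → Jan 11 2026.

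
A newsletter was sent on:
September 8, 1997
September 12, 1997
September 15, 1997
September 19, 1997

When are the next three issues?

Gaps: 4, 3, 4 days — not constant, but cyclic with period 2.
The events fall on every Monday and Friday.
The following Monday is September 22, 1997.
The following Friday is September 26, 1997.
Next Monday: September 29, 1997.

September 22, 1997; September 26, 1997; September 29, 1997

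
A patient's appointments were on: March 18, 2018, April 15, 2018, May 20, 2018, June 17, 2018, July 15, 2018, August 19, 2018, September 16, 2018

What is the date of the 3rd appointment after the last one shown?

These are Sundays at 28- or 35-day spacing (28, 35, 28, 28, 35, 28).
The pattern: 3rd Sunday of the month.
October 2018 — 3rd Sunday is October 21, 2018.
November 2018 — 3rd Sunday is November 18, 2018.
3rd Sunday of December 2018: December 16, 2018.

December 16, 2018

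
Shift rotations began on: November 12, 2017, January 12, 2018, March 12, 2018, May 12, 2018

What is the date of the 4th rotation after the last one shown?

Each date is the 12th; the gaps (61, 59, 61) track the month lengths.
The rule is the 12th of every 2 months.
July 2018: July 12, 2018.
Next: September 2018 → September 12, 2018.
November 2018: November 12, 2018.
January 2019: January 12, 2019.

January 12, 2019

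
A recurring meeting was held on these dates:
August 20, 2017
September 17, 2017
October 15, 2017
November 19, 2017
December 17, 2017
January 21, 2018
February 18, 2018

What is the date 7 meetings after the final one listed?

These are Sundays at 28- or 35-day spacing (28, 28, 35, 28, 35, 28).
The pattern: 3rd Sunday of the month.
3rd Sunday of March 2018: March 18, 2018.
April 2018 — 3rd Sunday is April 15, 2018.
3rd Sunday of May 2018: May 20, 2018.
June 2018 — 3rd Sunday is June 17, 2018.
3rd Sunday of July 2018: July 15, 2018.
3rd Sunday of August 2018: August 19, 2018.
3rd Sunday of September 2018: September 16, 2018.

September 16, 2018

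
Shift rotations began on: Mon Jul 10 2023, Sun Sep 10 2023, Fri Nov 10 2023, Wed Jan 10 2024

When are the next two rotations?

Gaps: 62, 61, 61 days — not constant. Every event is on the 10th of the month.
Pattern: the 10th of every 2 months.
Next: March 2024 → Sun Mar 10 2024.
May 2024: Fri May 10 2024.

Sun Mar 10 2024, Fri May 10 2024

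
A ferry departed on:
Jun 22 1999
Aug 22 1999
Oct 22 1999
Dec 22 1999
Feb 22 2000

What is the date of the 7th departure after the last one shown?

Apr 22 2001

Each date is the 22nd; the gaps (61, 61, 61, 62) track the month lengths.
The rule is the 22nd of every 2 months.
Next: April 2000 → Apr 22 2000.
June 2000: Jun 22 2000.
August 2000: Aug 22 2000.
Next: October 2000 → Oct 22 2000.
Next: December 2000 → Dec 22 2000.
February 2001: Feb 22 2001.
Next: April 2001 → Apr 22 2001.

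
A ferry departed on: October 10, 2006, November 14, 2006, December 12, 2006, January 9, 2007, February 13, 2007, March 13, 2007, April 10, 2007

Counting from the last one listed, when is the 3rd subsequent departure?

July 10, 2007

Gaps: 35, 28, 28, 35, 28, 28 days — a mix of 28 and 35. Every date is a Tuesday.
Each is the 2nd Tuesday of its month.
May 2007 — 2nd Tuesday is May 8, 2007.
June 2007 — 2nd Tuesday is June 12, 2007.
July 2007 — 2nd Tuesday is July 10, 2007.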